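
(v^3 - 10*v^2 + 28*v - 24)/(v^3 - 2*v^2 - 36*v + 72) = (v - 2)/(v + 6)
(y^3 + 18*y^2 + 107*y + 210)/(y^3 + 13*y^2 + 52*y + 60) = (y + 7)/(y + 2)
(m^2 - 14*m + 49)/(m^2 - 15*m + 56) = (m - 7)/(m - 8)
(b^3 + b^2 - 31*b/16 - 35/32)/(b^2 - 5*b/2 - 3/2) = (b^2 + b/2 - 35/16)/(b - 3)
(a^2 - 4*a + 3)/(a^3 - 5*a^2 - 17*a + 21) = (a - 3)/(a^2 - 4*a - 21)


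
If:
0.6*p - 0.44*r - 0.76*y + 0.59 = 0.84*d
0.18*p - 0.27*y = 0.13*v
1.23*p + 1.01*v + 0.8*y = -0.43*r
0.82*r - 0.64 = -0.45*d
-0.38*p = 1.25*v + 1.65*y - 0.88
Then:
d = 14.51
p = -7.06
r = -7.18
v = 24.86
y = -16.67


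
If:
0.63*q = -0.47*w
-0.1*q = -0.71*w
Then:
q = 0.00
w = 0.00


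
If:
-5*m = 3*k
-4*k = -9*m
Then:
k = 0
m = 0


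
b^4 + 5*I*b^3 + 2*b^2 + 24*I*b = b*(b - 2*I)*(b + 3*I)*(b + 4*I)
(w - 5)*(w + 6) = w^2 + w - 30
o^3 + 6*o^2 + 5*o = o*(o + 1)*(o + 5)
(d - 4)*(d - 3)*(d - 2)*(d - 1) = d^4 - 10*d^3 + 35*d^2 - 50*d + 24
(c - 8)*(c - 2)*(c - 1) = c^3 - 11*c^2 + 26*c - 16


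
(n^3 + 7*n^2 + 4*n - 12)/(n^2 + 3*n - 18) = (n^2 + n - 2)/(n - 3)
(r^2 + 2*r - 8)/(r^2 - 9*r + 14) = (r + 4)/(r - 7)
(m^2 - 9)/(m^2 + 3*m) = (m - 3)/m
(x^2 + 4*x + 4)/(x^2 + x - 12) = (x^2 + 4*x + 4)/(x^2 + x - 12)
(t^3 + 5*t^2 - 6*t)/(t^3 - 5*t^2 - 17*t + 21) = t*(t + 6)/(t^2 - 4*t - 21)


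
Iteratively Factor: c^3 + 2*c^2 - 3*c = (c - 1)*(c^2 + 3*c) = c*(c - 1)*(c + 3)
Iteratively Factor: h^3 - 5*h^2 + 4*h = (h - 1)*(h^2 - 4*h) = h*(h - 1)*(h - 4)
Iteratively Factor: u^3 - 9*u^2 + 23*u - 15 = (u - 1)*(u^2 - 8*u + 15) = (u - 5)*(u - 1)*(u - 3)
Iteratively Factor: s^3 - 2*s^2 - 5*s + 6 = (s + 2)*(s^2 - 4*s + 3) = (s - 1)*(s + 2)*(s - 3)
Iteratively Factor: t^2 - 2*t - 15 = (t + 3)*(t - 5)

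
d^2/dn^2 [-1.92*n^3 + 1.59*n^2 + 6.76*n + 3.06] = 3.18 - 11.52*n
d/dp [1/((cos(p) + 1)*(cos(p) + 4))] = (2*cos(p) + 5)*sin(p)/((cos(p) + 1)^2*(cos(p) + 4)^2)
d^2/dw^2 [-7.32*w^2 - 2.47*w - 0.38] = -14.6400000000000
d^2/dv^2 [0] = 0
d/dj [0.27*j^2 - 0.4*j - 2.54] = 0.54*j - 0.4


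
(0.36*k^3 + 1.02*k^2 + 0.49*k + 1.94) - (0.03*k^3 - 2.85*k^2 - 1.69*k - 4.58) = 0.33*k^3 + 3.87*k^2 + 2.18*k + 6.52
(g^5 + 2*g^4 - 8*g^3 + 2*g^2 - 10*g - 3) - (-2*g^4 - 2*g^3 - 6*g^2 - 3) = g^5 + 4*g^4 - 6*g^3 + 8*g^2 - 10*g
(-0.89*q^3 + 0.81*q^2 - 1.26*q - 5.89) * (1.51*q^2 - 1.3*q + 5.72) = -1.3439*q^5 + 2.3801*q^4 - 8.0464*q^3 - 2.6227*q^2 + 0.449800000000001*q - 33.6908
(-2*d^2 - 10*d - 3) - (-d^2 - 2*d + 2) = -d^2 - 8*d - 5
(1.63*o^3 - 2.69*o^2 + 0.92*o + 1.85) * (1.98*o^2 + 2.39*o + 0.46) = 3.2274*o^5 - 1.4305*o^4 - 3.8577*o^3 + 4.6244*o^2 + 4.8447*o + 0.851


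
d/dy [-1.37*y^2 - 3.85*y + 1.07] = -2.74*y - 3.85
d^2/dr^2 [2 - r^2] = -2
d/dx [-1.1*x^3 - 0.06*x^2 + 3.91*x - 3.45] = -3.3*x^2 - 0.12*x + 3.91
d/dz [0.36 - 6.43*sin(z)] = -6.43*cos(z)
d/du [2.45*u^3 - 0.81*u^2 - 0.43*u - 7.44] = 7.35*u^2 - 1.62*u - 0.43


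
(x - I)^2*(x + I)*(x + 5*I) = x^4 + 4*I*x^3 + 6*x^2 + 4*I*x + 5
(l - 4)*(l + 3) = l^2 - l - 12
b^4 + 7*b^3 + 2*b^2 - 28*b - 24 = (b - 2)*(b + 1)*(b + 2)*(b + 6)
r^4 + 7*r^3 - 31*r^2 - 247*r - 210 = (r - 6)*(r + 1)*(r + 5)*(r + 7)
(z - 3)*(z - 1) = z^2 - 4*z + 3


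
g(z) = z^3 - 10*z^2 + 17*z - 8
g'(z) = 3*z^2 - 20*z + 17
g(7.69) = -13.87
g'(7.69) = 40.61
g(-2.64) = -140.98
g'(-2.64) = 90.71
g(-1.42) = -55.17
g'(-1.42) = 51.45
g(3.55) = -28.94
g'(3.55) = -16.19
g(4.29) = -40.16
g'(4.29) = -13.59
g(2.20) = -8.35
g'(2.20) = -12.48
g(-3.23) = -200.94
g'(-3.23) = 112.90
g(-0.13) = -10.38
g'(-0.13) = 19.65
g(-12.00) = -3380.00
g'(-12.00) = 689.00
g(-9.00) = -1700.00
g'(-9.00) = 440.00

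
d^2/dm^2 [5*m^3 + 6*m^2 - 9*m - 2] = 30*m + 12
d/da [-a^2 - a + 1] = -2*a - 1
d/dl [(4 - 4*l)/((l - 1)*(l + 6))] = 4/(l + 6)^2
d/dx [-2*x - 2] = -2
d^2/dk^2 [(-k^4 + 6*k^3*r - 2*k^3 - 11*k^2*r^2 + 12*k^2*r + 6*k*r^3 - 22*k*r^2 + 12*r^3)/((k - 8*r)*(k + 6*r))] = 2*(k^6 - 6*k^5*r - 132*k^4*r^2 + 472*k^3*r^3 + 102*k^3*r^2 + 13680*k^2*r^4 - 1188*k^2*r^3 - 42336*k*r^5 + 17064*k*r^4 + 25920*r^6 - 30384*r^5)/(-k^6 + 6*k^5*r + 132*k^4*r^2 - 568*k^3*r^3 - 6336*k^2*r^4 + 13824*k*r^5 + 110592*r^6)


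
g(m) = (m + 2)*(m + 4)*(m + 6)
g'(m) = (m + 2)*(m + 4) + (m + 2)*(m + 6) + (m + 4)*(m + 6) = 3*m^2 + 24*m + 44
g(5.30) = 767.16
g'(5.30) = 255.47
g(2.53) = 252.33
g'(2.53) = 123.92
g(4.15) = 508.74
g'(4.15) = 195.27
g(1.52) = 146.12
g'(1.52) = 87.41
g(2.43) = 240.13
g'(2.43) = 120.03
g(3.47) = 386.95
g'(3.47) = 163.40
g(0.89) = 97.37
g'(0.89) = 67.74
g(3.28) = 356.71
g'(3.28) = 155.00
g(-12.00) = -480.00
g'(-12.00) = 188.00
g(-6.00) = 0.00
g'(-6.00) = 8.00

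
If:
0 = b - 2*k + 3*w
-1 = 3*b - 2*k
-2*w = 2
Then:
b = -2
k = -5/2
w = -1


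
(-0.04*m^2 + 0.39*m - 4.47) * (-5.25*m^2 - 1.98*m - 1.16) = 0.21*m^4 - 1.9683*m^3 + 22.7417*m^2 + 8.3982*m + 5.1852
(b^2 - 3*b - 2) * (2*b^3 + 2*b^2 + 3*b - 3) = 2*b^5 - 4*b^4 - 7*b^3 - 16*b^2 + 3*b + 6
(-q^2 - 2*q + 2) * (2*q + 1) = -2*q^3 - 5*q^2 + 2*q + 2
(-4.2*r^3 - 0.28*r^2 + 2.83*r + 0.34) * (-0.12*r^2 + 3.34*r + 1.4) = 0.504*r^5 - 13.9944*r^4 - 7.1548*r^3 + 9.0194*r^2 + 5.0976*r + 0.476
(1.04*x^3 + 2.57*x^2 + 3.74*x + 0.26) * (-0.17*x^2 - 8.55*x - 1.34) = -0.1768*x^5 - 9.3289*x^4 - 24.0029*x^3 - 35.465*x^2 - 7.2346*x - 0.3484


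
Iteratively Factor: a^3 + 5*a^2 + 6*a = (a + 3)*(a^2 + 2*a) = a*(a + 3)*(a + 2)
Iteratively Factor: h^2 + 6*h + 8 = (h + 4)*(h + 2)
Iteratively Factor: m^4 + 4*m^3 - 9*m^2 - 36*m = (m + 4)*(m^3 - 9*m) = (m + 3)*(m + 4)*(m^2 - 3*m) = m*(m + 3)*(m + 4)*(m - 3)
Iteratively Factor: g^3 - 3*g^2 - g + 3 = (g + 1)*(g^2 - 4*g + 3) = (g - 1)*(g + 1)*(g - 3)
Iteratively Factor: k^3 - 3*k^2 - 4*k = (k + 1)*(k^2 - 4*k) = (k - 4)*(k + 1)*(k)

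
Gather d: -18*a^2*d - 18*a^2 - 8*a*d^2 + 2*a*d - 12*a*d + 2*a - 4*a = -18*a^2 - 8*a*d^2 - 2*a + d*(-18*a^2 - 10*a)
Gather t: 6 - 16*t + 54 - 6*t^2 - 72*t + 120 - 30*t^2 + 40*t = -36*t^2 - 48*t + 180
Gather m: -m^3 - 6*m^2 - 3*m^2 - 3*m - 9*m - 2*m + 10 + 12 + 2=-m^3 - 9*m^2 - 14*m + 24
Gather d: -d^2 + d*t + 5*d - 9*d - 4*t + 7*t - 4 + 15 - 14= -d^2 + d*(t - 4) + 3*t - 3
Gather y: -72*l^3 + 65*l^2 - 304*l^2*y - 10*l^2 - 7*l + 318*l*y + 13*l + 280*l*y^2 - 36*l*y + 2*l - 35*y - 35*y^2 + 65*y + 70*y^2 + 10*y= -72*l^3 + 55*l^2 + 8*l + y^2*(280*l + 35) + y*(-304*l^2 + 282*l + 40)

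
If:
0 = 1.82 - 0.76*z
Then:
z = 2.39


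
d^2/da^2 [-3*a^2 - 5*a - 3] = -6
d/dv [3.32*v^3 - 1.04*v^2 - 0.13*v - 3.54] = 9.96*v^2 - 2.08*v - 0.13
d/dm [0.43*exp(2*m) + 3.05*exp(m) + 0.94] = (0.86*exp(m) + 3.05)*exp(m)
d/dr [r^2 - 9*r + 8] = 2*r - 9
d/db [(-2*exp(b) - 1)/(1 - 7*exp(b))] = -9*exp(b)/(7*exp(b) - 1)^2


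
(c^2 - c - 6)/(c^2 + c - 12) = (c + 2)/(c + 4)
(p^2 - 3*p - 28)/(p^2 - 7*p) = (p + 4)/p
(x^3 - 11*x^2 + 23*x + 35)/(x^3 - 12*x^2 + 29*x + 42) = (x - 5)/(x - 6)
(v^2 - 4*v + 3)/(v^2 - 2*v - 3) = (v - 1)/(v + 1)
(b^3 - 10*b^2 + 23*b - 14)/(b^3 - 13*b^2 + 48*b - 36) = (b^2 - 9*b + 14)/(b^2 - 12*b + 36)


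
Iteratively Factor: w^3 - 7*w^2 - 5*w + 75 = (w + 3)*(w^2 - 10*w + 25) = (w - 5)*(w + 3)*(w - 5)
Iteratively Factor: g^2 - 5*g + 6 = (g - 3)*(g - 2)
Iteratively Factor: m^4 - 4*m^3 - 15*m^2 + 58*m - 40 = (m - 5)*(m^3 + m^2 - 10*m + 8) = (m - 5)*(m - 2)*(m^2 + 3*m - 4) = (m - 5)*(m - 2)*(m + 4)*(m - 1)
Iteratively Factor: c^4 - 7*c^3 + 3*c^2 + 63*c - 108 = (c - 3)*(c^3 - 4*c^2 - 9*c + 36) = (c - 4)*(c - 3)*(c^2 - 9) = (c - 4)*(c - 3)*(c + 3)*(c - 3)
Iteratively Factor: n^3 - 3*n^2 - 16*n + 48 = (n - 3)*(n^2 - 16) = (n - 3)*(n + 4)*(n - 4)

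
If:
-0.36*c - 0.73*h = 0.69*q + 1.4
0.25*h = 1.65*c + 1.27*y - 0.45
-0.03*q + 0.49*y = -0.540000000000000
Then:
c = -2.89269988412515*y - 2.41521823097721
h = -14.011819235226*y - 17.7404403244496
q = 16.3333333333333*y + 18.0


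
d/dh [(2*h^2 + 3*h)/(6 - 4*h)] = (-4*h^2 + 12*h + 9)/(2*(4*h^2 - 12*h + 9))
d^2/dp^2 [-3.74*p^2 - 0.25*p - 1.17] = -7.48000000000000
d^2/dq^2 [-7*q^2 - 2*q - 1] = -14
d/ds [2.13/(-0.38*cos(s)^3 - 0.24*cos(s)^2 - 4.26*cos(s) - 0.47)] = (2.4282*sin(s)^2 - 1.0224*cos(s) - 11.502)*sin(s)/(0.38*cos(s)^3 + 0.24*cos(s)^2 + 4.26*cos(s) + 0.47)^2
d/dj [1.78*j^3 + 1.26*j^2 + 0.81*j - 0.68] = 5.34*j^2 + 2.52*j + 0.81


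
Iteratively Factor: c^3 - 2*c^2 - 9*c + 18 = (c - 2)*(c^2 - 9) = (c - 2)*(c + 3)*(c - 3)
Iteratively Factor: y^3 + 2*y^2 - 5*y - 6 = (y + 1)*(y^2 + y - 6) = (y + 1)*(y + 3)*(y - 2)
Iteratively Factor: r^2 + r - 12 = (r + 4)*(r - 3)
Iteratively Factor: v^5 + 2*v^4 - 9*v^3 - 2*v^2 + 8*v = (v)*(v^4 + 2*v^3 - 9*v^2 - 2*v + 8) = v*(v - 1)*(v^3 + 3*v^2 - 6*v - 8) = v*(v - 1)*(v + 1)*(v^2 + 2*v - 8) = v*(v - 2)*(v - 1)*(v + 1)*(v + 4)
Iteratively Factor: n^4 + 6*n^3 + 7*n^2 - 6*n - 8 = (n - 1)*(n^3 + 7*n^2 + 14*n + 8) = (n - 1)*(n + 2)*(n^2 + 5*n + 4) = (n - 1)*(n + 2)*(n + 4)*(n + 1)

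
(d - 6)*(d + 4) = d^2 - 2*d - 24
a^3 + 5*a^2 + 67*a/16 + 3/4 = (a + 1/4)*(a + 3/4)*(a + 4)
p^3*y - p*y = p*(p - 1)*(p*y + y)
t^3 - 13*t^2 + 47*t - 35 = (t - 7)*(t - 5)*(t - 1)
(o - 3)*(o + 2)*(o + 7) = o^3 + 6*o^2 - 13*o - 42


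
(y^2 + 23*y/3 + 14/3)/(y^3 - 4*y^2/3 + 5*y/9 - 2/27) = 9*(3*y^2 + 23*y + 14)/(27*y^3 - 36*y^2 + 15*y - 2)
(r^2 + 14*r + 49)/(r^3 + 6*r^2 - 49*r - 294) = (r + 7)/(r^2 - r - 42)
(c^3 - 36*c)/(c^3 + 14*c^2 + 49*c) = (c^2 - 36)/(c^2 + 14*c + 49)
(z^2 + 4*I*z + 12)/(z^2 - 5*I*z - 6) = (z + 6*I)/(z - 3*I)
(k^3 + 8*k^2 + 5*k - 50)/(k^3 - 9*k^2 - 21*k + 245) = (k^2 + 3*k - 10)/(k^2 - 14*k + 49)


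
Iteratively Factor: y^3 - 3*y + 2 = (y + 2)*(y^2 - 2*y + 1) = (y - 1)*(y + 2)*(y - 1)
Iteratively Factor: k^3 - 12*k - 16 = (k + 2)*(k^2 - 2*k - 8) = (k - 4)*(k + 2)*(k + 2)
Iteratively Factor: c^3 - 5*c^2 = (c - 5)*(c^2) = c*(c - 5)*(c)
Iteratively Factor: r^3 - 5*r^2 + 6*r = (r - 3)*(r^2 - 2*r) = (r - 3)*(r - 2)*(r)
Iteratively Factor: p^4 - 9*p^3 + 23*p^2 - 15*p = (p - 1)*(p^3 - 8*p^2 + 15*p) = (p - 5)*(p - 1)*(p^2 - 3*p) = (p - 5)*(p - 3)*(p - 1)*(p)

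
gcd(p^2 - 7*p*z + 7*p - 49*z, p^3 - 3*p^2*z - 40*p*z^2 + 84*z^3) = -p + 7*z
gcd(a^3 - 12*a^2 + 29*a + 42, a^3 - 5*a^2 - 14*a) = a - 7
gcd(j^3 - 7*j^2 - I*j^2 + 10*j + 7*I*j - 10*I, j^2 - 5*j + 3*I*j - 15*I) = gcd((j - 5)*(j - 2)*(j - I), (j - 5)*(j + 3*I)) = j - 5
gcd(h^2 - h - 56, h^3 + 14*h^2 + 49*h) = h + 7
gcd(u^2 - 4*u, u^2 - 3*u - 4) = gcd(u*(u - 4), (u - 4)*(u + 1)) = u - 4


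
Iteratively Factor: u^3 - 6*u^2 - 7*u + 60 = (u - 4)*(u^2 - 2*u - 15) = (u - 5)*(u - 4)*(u + 3)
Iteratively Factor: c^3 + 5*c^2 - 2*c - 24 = (c - 2)*(c^2 + 7*c + 12) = (c - 2)*(c + 4)*(c + 3)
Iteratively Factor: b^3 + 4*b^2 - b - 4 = (b + 1)*(b^2 + 3*b - 4) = (b + 1)*(b + 4)*(b - 1)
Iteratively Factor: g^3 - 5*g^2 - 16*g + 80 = (g - 5)*(g^2 - 16) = (g - 5)*(g - 4)*(g + 4)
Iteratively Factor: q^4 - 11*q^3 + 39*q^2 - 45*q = (q)*(q^3 - 11*q^2 + 39*q - 45) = q*(q - 3)*(q^2 - 8*q + 15) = q*(q - 5)*(q - 3)*(q - 3)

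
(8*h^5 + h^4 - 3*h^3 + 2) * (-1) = -8*h^5 - h^4 + 3*h^3 - 2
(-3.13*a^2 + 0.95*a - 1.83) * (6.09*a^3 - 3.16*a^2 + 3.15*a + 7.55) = -19.0617*a^5 + 15.6763*a^4 - 24.0062*a^3 - 14.8562*a^2 + 1.408*a - 13.8165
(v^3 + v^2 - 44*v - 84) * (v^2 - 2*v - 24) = v^5 - v^4 - 70*v^3 - 20*v^2 + 1224*v + 2016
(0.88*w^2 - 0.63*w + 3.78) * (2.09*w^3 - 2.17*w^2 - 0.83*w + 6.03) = 1.8392*w^5 - 3.2263*w^4 + 8.5369*w^3 - 2.3733*w^2 - 6.9363*w + 22.7934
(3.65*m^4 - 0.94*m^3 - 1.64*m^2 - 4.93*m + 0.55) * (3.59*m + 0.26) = 13.1035*m^5 - 2.4256*m^4 - 6.132*m^3 - 18.1251*m^2 + 0.6927*m + 0.143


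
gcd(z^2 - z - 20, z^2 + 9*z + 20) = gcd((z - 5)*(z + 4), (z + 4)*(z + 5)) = z + 4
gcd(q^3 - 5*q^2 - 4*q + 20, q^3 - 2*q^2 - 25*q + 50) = q^2 - 7*q + 10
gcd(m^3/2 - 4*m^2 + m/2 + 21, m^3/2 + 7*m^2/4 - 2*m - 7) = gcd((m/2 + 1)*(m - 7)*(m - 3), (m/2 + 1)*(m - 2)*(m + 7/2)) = m + 2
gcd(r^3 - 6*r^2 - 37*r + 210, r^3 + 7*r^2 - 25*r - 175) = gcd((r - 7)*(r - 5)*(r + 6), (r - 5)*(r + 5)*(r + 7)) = r - 5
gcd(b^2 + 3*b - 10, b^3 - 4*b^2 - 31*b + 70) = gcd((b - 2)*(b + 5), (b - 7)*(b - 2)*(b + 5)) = b^2 + 3*b - 10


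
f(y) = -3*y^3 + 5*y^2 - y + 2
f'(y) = -9*y^2 + 10*y - 1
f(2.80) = -27.46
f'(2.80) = -43.56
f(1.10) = 2.96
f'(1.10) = -0.89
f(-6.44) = 1017.08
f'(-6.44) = -438.66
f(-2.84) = 113.89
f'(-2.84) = -101.99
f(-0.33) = 2.98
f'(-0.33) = -5.28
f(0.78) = 2.84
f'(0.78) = 1.32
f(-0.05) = 2.06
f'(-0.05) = -1.52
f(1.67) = 0.30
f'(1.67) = -9.40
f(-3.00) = 131.00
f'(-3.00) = -112.00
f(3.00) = -37.00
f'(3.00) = -52.00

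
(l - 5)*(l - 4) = l^2 - 9*l + 20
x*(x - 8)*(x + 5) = x^3 - 3*x^2 - 40*x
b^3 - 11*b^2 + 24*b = b*(b - 8)*(b - 3)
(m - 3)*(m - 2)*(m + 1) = m^3 - 4*m^2 + m + 6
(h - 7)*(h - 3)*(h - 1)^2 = h^4 - 12*h^3 + 42*h^2 - 52*h + 21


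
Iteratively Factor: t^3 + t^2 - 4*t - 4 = (t + 1)*(t^2 - 4) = (t + 1)*(t + 2)*(t - 2)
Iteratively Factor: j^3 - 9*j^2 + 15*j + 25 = (j + 1)*(j^2 - 10*j + 25) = (j - 5)*(j + 1)*(j - 5)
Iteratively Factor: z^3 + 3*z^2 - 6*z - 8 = (z + 4)*(z^2 - z - 2) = (z + 1)*(z + 4)*(z - 2)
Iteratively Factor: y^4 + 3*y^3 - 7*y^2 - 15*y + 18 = (y + 3)*(y^3 - 7*y + 6) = (y + 3)^2*(y^2 - 3*y + 2) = (y - 2)*(y + 3)^2*(y - 1)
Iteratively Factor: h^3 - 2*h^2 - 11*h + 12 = (h + 3)*(h^2 - 5*h + 4) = (h - 4)*(h + 3)*(h - 1)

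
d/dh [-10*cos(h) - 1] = 10*sin(h)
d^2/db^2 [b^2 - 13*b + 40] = 2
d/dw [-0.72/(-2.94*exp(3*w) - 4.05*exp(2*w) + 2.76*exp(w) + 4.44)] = (-6.3504*exp(2*w) - 5.832*exp(w) + 1.9872)*exp(w)/(2.94*exp(3*w) + 4.05*exp(2*w) - 2.76*exp(w) - 4.44)^2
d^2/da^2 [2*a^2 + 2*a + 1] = 4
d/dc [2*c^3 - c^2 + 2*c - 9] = 6*c^2 - 2*c + 2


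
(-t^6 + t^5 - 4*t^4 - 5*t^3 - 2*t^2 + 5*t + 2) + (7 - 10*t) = -t^6 + t^5 - 4*t^4 - 5*t^3 - 2*t^2 - 5*t + 9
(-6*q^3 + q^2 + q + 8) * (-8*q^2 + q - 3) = 48*q^5 - 14*q^4 + 11*q^3 - 66*q^2 + 5*q - 24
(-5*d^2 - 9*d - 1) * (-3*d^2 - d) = 15*d^4 + 32*d^3 + 12*d^2 + d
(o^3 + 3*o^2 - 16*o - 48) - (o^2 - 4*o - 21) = o^3 + 2*o^2 - 12*o - 27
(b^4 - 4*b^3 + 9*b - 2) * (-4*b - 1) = -4*b^5 + 15*b^4 + 4*b^3 - 36*b^2 - b + 2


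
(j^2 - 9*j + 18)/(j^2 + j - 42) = (j - 3)/(j + 7)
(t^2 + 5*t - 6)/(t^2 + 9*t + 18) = (t - 1)/(t + 3)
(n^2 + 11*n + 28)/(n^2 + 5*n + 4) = (n + 7)/(n + 1)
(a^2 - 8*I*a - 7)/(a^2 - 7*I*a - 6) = (a - 7*I)/(a - 6*I)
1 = 1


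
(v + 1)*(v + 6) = v^2 + 7*v + 6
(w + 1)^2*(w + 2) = w^3 + 4*w^2 + 5*w + 2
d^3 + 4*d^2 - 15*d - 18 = (d - 3)*(d + 1)*(d + 6)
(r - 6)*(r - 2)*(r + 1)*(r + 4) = r^4 - 3*r^3 - 24*r^2 + 28*r + 48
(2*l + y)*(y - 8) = 2*l*y - 16*l + y^2 - 8*y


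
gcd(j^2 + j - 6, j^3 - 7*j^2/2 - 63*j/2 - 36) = j + 3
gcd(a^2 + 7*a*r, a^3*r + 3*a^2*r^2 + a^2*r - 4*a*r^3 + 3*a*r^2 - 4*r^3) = 1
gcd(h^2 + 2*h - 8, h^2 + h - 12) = h + 4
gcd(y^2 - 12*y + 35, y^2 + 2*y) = 1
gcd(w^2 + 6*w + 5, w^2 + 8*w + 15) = w + 5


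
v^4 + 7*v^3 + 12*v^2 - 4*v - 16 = (v - 1)*(v + 2)^2*(v + 4)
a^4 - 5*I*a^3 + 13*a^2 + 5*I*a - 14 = (a - 1)*(a + 1)*(a - 7*I)*(a + 2*I)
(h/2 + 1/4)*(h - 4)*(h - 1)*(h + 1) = h^4/2 - 7*h^3/4 - 3*h^2/2 + 7*h/4 + 1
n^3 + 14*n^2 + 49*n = n*(n + 7)^2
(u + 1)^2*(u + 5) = u^3 + 7*u^2 + 11*u + 5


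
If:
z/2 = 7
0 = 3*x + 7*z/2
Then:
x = -49/3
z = 14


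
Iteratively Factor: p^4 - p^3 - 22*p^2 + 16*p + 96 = (p - 4)*(p^3 + 3*p^2 - 10*p - 24) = (p - 4)*(p + 4)*(p^2 - p - 6) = (p - 4)*(p - 3)*(p + 4)*(p + 2)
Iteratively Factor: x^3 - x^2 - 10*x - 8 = (x + 2)*(x^2 - 3*x - 4) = (x - 4)*(x + 2)*(x + 1)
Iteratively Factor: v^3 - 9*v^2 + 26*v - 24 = (v - 2)*(v^2 - 7*v + 12) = (v - 4)*(v - 2)*(v - 3)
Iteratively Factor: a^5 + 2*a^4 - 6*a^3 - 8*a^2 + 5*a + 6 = (a - 2)*(a^4 + 4*a^3 + 2*a^2 - 4*a - 3) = (a - 2)*(a + 1)*(a^3 + 3*a^2 - a - 3) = (a - 2)*(a + 1)*(a + 3)*(a^2 - 1) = (a - 2)*(a + 1)^2*(a + 3)*(a - 1)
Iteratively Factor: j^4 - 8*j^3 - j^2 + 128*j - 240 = (j - 3)*(j^3 - 5*j^2 - 16*j + 80) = (j - 4)*(j - 3)*(j^2 - j - 20) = (j - 5)*(j - 4)*(j - 3)*(j + 4)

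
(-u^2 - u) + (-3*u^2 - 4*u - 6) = -4*u^2 - 5*u - 6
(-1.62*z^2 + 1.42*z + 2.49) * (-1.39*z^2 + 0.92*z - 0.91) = 2.2518*z^4 - 3.4642*z^3 - 0.6805*z^2 + 0.9986*z - 2.2659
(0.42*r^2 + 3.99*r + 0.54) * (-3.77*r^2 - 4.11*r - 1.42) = -1.5834*r^4 - 16.7685*r^3 - 19.0311*r^2 - 7.8852*r - 0.7668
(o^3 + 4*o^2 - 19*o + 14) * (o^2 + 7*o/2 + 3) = o^5 + 15*o^4/2 - 2*o^3 - 81*o^2/2 - 8*o + 42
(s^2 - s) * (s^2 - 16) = s^4 - s^3 - 16*s^2 + 16*s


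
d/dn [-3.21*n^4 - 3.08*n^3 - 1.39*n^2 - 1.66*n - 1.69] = -12.84*n^3 - 9.24*n^2 - 2.78*n - 1.66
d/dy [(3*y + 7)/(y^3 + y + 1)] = (3*y^3 + 3*y - (3*y + 7)*(3*y^2 + 1) + 3)/(y^3 + y + 1)^2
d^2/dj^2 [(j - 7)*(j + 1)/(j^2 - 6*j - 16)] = 18*(3*j^2 - 18*j + 52)/(j^6 - 18*j^5 + 60*j^4 + 360*j^3 - 960*j^2 - 4608*j - 4096)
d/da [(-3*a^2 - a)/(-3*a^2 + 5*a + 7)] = (-18*a^2 - 42*a - 7)/(9*a^4 - 30*a^3 - 17*a^2 + 70*a + 49)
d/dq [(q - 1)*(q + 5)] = 2*q + 4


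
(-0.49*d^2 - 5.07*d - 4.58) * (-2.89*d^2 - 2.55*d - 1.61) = 1.4161*d^4 + 15.9018*d^3 + 26.9536*d^2 + 19.8417*d + 7.3738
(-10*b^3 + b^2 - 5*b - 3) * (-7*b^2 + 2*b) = 70*b^5 - 27*b^4 + 37*b^3 + 11*b^2 - 6*b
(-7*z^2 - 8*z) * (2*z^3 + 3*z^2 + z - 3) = -14*z^5 - 37*z^4 - 31*z^3 + 13*z^2 + 24*z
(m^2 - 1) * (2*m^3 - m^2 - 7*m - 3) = 2*m^5 - m^4 - 9*m^3 - 2*m^2 + 7*m + 3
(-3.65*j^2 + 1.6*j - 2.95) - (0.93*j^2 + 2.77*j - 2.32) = -4.58*j^2 - 1.17*j - 0.63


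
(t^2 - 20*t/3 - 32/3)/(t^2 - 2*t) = (3*t^2 - 20*t - 32)/(3*t*(t - 2))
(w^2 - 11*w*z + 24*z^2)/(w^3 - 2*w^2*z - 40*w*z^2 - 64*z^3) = (w - 3*z)/(w^2 + 6*w*z + 8*z^2)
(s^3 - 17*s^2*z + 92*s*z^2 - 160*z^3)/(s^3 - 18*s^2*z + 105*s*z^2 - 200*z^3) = (-s + 4*z)/(-s + 5*z)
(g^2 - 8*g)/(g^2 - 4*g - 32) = g/(g + 4)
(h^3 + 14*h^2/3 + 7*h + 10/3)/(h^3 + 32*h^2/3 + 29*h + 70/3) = (h + 1)/(h + 7)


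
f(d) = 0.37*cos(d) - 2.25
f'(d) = -0.37*sin(d)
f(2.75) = -2.59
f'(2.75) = -0.14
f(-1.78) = -2.33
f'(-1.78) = 0.36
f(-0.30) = -1.90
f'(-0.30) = 0.11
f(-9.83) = -2.59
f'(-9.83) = -0.15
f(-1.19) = -2.11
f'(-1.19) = 0.34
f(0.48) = -1.92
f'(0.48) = -0.17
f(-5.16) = -2.09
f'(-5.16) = -0.33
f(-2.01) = -2.41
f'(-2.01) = 0.33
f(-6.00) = -1.89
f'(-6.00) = -0.10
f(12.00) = -1.94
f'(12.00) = 0.20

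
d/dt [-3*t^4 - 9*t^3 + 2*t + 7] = -12*t^3 - 27*t^2 + 2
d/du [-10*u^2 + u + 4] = 1 - 20*u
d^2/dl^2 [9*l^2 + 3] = 18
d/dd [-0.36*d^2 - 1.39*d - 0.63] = -0.72*d - 1.39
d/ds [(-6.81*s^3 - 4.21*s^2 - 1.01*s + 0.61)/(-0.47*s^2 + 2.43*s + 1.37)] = (3.2007*s^4 - 33.0966*s^3 - 38.6941*s^2 - 10.962*s - 2.866)/(0.2209*s^4 - 2.2842*s^3 + 4.6171*s^2 + 6.6582*s + 1.8769)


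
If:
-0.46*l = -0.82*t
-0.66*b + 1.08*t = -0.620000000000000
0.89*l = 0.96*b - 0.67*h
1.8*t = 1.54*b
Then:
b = -2.35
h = 1.39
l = -3.58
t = -2.01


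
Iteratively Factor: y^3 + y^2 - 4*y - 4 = (y + 1)*(y^2 - 4) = (y + 1)*(y + 2)*(y - 2)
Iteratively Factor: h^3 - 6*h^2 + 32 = (h - 4)*(h^2 - 2*h - 8) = (h - 4)^2*(h + 2)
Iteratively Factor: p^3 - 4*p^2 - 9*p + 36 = (p - 4)*(p^2 - 9) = (p - 4)*(p + 3)*(p - 3)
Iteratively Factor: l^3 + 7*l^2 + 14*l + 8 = (l + 2)*(l^2 + 5*l + 4) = (l + 2)*(l + 4)*(l + 1)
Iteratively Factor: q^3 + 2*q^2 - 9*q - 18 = (q + 2)*(q^2 - 9) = (q - 3)*(q + 2)*(q + 3)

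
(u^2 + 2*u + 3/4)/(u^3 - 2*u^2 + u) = (u^2 + 2*u + 3/4)/(u*(u^2 - 2*u + 1))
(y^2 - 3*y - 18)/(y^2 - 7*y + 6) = (y + 3)/(y - 1)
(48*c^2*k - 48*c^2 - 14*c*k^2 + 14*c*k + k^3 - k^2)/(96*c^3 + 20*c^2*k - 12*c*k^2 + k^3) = (k - 1)/(2*c + k)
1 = 1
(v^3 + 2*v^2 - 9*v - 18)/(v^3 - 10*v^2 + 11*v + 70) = (v^2 - 9)/(v^2 - 12*v + 35)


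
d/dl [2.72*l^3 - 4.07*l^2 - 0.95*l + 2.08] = 8.16*l^2 - 8.14*l - 0.95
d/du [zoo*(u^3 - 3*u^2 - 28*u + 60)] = zoo*(u^2 + u + 1)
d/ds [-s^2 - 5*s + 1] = -2*s - 5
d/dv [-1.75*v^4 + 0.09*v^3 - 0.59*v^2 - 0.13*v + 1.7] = -7.0*v^3 + 0.27*v^2 - 1.18*v - 0.13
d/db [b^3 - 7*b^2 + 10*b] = 3*b^2 - 14*b + 10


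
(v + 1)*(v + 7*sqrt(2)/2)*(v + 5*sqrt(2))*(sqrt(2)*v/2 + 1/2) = sqrt(2)*v^4/2 + sqrt(2)*v^3/2 + 9*v^3 + 9*v^2 + 87*sqrt(2)*v^2/4 + 35*v/2 + 87*sqrt(2)*v/4 + 35/2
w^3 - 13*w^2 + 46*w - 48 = (w - 8)*(w - 3)*(w - 2)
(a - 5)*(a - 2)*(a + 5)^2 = a^4 + 3*a^3 - 35*a^2 - 75*a + 250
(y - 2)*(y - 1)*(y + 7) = y^3 + 4*y^2 - 19*y + 14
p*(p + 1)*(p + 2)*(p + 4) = p^4 + 7*p^3 + 14*p^2 + 8*p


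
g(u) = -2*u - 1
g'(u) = -2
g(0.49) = -1.98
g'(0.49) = -2.00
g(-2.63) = 4.26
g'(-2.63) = -2.00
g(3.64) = -8.28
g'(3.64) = -2.00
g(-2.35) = 3.70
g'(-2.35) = -2.00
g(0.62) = -2.24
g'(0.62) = -2.00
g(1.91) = -4.82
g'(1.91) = -2.00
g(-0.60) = 0.20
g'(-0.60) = -2.00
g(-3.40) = 5.80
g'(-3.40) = -2.00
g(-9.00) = 17.00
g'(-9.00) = -2.00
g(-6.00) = 11.00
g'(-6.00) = -2.00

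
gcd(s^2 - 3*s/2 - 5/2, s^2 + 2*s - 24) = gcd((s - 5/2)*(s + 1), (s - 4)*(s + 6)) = 1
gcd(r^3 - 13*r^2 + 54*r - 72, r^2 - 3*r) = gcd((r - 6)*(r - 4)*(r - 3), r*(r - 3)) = r - 3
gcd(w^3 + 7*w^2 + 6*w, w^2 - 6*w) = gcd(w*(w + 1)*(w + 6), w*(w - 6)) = w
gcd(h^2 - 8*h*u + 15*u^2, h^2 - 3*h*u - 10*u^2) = -h + 5*u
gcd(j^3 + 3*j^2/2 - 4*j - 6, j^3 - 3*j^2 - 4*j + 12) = j^2 - 4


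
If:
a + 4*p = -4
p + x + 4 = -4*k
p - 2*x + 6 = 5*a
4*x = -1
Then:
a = 22/21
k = -209/336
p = -53/42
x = -1/4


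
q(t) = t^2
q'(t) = 2*t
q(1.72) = 2.96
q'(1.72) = 3.44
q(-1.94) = 3.76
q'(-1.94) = -3.88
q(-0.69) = 0.48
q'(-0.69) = -1.38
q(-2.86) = 8.18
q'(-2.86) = -5.72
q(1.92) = 3.69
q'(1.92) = 3.84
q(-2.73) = 7.45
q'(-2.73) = -5.46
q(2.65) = 7.02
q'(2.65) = 5.30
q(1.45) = 2.10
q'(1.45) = 2.90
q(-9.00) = 81.00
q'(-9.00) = -18.00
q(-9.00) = 81.00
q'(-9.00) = -18.00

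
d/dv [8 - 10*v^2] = -20*v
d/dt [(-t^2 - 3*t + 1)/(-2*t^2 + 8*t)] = (-7*t^2/2 + t - 2)/(t^2*(t^2 - 8*t + 16))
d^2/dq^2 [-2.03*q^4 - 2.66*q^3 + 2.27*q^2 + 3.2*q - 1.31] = -24.36*q^2 - 15.96*q + 4.54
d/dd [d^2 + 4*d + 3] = 2*d + 4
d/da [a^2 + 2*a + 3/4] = 2*a + 2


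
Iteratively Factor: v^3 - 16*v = (v - 4)*(v^2 + 4*v) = v*(v - 4)*(v + 4)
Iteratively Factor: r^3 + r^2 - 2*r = (r - 1)*(r^2 + 2*r) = r*(r - 1)*(r + 2)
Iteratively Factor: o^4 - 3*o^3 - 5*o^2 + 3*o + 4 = (o + 1)*(o^3 - 4*o^2 - o + 4) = (o - 1)*(o + 1)*(o^2 - 3*o - 4) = (o - 4)*(o - 1)*(o + 1)*(o + 1)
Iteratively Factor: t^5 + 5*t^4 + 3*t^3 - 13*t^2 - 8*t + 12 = (t + 2)*(t^4 + 3*t^3 - 3*t^2 - 7*t + 6) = (t - 1)*(t + 2)*(t^3 + 4*t^2 + t - 6) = (t - 1)*(t + 2)*(t + 3)*(t^2 + t - 2) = (t - 1)^2*(t + 2)*(t + 3)*(t + 2)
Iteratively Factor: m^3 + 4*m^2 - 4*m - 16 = (m + 2)*(m^2 + 2*m - 8) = (m + 2)*(m + 4)*(m - 2)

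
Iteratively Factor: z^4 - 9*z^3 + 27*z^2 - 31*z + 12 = (z - 1)*(z^3 - 8*z^2 + 19*z - 12) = (z - 3)*(z - 1)*(z^2 - 5*z + 4) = (z - 4)*(z - 3)*(z - 1)*(z - 1)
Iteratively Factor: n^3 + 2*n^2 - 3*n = (n)*(n^2 + 2*n - 3) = n*(n - 1)*(n + 3)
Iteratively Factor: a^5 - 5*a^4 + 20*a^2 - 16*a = (a - 2)*(a^4 - 3*a^3 - 6*a^2 + 8*a) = (a - 2)*(a - 1)*(a^3 - 2*a^2 - 8*a) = (a - 4)*(a - 2)*(a - 1)*(a^2 + 2*a) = (a - 4)*(a - 2)*(a - 1)*(a + 2)*(a)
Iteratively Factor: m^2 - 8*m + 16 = (m - 4)*(m - 4)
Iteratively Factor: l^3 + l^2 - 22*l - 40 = (l - 5)*(l^2 + 6*l + 8) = (l - 5)*(l + 2)*(l + 4)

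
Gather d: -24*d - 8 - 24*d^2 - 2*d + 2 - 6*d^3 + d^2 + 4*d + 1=-6*d^3 - 23*d^2 - 22*d - 5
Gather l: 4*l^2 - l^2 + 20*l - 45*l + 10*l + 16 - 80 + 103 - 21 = 3*l^2 - 15*l + 18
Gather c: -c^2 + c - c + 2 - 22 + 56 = 36 - c^2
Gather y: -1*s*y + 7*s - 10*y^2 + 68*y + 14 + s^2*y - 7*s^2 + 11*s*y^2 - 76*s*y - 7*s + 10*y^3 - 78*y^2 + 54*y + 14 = -7*s^2 + 10*y^3 + y^2*(11*s - 88) + y*(s^2 - 77*s + 122) + 28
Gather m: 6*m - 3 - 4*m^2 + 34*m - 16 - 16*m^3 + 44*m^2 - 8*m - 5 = -16*m^3 + 40*m^2 + 32*m - 24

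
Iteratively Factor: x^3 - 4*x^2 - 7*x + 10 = (x + 2)*(x^2 - 6*x + 5) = (x - 1)*(x + 2)*(x - 5)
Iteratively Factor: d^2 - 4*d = (d - 4)*(d)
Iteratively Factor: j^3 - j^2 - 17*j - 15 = (j + 3)*(j^2 - 4*j - 5) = (j + 1)*(j + 3)*(j - 5)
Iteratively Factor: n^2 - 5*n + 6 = (n - 2)*(n - 3)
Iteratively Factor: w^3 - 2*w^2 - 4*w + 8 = (w - 2)*(w^2 - 4) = (w - 2)^2*(w + 2)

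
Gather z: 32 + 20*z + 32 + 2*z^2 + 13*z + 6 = 2*z^2 + 33*z + 70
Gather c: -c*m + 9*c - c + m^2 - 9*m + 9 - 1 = c*(8 - m) + m^2 - 9*m + 8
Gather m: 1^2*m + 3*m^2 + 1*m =3*m^2 + 2*m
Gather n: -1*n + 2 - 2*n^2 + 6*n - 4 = -2*n^2 + 5*n - 2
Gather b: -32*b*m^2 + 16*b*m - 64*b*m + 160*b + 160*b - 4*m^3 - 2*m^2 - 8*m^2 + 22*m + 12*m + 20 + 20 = b*(-32*m^2 - 48*m + 320) - 4*m^3 - 10*m^2 + 34*m + 40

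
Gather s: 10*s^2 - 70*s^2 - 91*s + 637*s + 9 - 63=-60*s^2 + 546*s - 54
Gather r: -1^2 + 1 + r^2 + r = r^2 + r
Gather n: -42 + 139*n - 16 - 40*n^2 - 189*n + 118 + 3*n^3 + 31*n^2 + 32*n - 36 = 3*n^3 - 9*n^2 - 18*n + 24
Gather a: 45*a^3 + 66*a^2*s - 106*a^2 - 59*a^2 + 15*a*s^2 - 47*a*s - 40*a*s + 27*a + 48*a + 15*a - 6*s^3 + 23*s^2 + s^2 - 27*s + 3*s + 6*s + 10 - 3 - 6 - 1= 45*a^3 + a^2*(66*s - 165) + a*(15*s^2 - 87*s + 90) - 6*s^3 + 24*s^2 - 18*s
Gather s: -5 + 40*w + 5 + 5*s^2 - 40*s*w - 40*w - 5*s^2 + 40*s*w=0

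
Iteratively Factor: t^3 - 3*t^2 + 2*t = (t)*(t^2 - 3*t + 2) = t*(t - 1)*(t - 2)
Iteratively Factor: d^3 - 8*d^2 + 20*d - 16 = (d - 4)*(d^2 - 4*d + 4) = (d - 4)*(d - 2)*(d - 2)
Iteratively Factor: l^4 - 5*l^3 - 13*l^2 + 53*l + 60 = (l - 4)*(l^3 - l^2 - 17*l - 15) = (l - 4)*(l + 1)*(l^2 - 2*l - 15) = (l - 4)*(l + 1)*(l + 3)*(l - 5)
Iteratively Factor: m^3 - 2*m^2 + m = (m)*(m^2 - 2*m + 1) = m*(m - 1)*(m - 1)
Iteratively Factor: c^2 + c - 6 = (c + 3)*(c - 2)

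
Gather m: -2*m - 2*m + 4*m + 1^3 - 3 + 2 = 0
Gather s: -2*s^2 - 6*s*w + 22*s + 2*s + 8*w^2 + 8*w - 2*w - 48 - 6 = -2*s^2 + s*(24 - 6*w) + 8*w^2 + 6*w - 54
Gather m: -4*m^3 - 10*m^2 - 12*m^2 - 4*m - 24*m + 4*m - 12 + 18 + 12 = -4*m^3 - 22*m^2 - 24*m + 18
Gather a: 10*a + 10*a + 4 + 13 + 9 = 20*a + 26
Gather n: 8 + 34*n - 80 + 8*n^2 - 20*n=8*n^2 + 14*n - 72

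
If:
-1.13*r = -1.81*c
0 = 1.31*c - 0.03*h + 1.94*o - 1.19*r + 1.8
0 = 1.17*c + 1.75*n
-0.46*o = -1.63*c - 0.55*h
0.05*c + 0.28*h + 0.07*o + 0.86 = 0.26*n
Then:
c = 1.09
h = -3.78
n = -0.73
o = -0.65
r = 1.75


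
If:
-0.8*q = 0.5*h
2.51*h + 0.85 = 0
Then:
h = -0.34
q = 0.21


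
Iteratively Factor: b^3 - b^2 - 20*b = (b - 5)*(b^2 + 4*b) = (b - 5)*(b + 4)*(b)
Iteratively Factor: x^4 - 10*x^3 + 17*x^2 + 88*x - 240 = (x + 3)*(x^3 - 13*x^2 + 56*x - 80) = (x - 4)*(x + 3)*(x^2 - 9*x + 20) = (x - 5)*(x - 4)*(x + 3)*(x - 4)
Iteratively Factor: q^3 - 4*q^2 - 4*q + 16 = (q - 2)*(q^2 - 2*q - 8) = (q - 4)*(q - 2)*(q + 2)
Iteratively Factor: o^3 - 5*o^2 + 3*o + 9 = (o + 1)*(o^2 - 6*o + 9) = (o - 3)*(o + 1)*(o - 3)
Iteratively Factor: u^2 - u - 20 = (u + 4)*(u - 5)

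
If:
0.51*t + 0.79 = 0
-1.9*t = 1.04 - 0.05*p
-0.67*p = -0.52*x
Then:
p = -38.06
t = -1.55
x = -49.04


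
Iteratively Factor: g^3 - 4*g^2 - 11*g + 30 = (g - 2)*(g^2 - 2*g - 15) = (g - 5)*(g - 2)*(g + 3)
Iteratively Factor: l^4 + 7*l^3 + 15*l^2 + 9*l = (l + 1)*(l^3 + 6*l^2 + 9*l) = (l + 1)*(l + 3)*(l^2 + 3*l) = l*(l + 1)*(l + 3)*(l + 3)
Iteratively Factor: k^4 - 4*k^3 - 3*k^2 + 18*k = (k)*(k^3 - 4*k^2 - 3*k + 18) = k*(k - 3)*(k^2 - k - 6) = k*(k - 3)*(k + 2)*(k - 3)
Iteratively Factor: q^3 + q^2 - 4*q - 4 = (q - 2)*(q^2 + 3*q + 2) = (q - 2)*(q + 2)*(q + 1)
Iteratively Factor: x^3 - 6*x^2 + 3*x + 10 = (x - 5)*(x^2 - x - 2) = (x - 5)*(x - 2)*(x + 1)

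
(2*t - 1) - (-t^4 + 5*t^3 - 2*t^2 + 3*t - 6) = t^4 - 5*t^3 + 2*t^2 - t + 5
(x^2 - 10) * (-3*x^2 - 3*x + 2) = -3*x^4 - 3*x^3 + 32*x^2 + 30*x - 20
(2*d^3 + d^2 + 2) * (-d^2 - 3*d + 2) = -2*d^5 - 7*d^4 + d^3 - 6*d + 4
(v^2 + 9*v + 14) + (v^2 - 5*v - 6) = 2*v^2 + 4*v + 8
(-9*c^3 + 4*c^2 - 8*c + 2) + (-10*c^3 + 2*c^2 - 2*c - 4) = -19*c^3 + 6*c^2 - 10*c - 2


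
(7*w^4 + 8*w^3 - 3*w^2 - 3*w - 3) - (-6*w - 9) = 7*w^4 + 8*w^3 - 3*w^2 + 3*w + 6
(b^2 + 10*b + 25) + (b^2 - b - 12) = 2*b^2 + 9*b + 13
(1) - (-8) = 9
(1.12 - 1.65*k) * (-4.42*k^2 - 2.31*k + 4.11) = 7.293*k^3 - 1.1389*k^2 - 9.3687*k + 4.6032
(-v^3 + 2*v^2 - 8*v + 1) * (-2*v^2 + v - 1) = 2*v^5 - 5*v^4 + 19*v^3 - 12*v^2 + 9*v - 1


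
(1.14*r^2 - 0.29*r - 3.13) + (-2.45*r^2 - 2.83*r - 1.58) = -1.31*r^2 - 3.12*r - 4.71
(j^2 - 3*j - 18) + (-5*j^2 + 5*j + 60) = -4*j^2 + 2*j + 42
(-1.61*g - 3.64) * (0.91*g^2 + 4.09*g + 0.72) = -1.4651*g^3 - 9.8973*g^2 - 16.0468*g - 2.6208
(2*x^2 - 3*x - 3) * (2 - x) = -2*x^3 + 7*x^2 - 3*x - 6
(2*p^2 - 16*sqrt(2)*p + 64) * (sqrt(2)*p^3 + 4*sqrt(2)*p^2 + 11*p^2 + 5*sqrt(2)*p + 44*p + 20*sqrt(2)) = 2*sqrt(2)*p^5 - 10*p^4 + 8*sqrt(2)*p^4 - 102*sqrt(2)*p^3 - 40*p^3 - 408*sqrt(2)*p^2 + 544*p^2 + 320*sqrt(2)*p + 2176*p + 1280*sqrt(2)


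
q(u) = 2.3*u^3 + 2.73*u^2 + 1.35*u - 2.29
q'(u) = 6.9*u^2 + 5.46*u + 1.35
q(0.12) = -2.08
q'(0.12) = 2.10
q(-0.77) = -2.76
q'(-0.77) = 1.24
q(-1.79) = -9.15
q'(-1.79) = 13.68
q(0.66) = 0.45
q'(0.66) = 7.96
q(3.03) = 90.85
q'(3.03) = 81.24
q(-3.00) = -43.87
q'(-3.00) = 47.07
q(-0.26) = -2.50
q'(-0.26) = 0.40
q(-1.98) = -12.11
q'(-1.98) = 17.59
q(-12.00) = -3599.77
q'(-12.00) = 929.43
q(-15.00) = -7170.79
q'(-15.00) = 1471.95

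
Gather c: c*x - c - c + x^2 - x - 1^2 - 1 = c*(x - 2) + x^2 - x - 2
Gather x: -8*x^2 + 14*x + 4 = -8*x^2 + 14*x + 4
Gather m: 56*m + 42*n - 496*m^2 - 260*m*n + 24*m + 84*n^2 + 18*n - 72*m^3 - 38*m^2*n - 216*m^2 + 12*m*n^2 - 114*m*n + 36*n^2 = -72*m^3 + m^2*(-38*n - 712) + m*(12*n^2 - 374*n + 80) + 120*n^2 + 60*n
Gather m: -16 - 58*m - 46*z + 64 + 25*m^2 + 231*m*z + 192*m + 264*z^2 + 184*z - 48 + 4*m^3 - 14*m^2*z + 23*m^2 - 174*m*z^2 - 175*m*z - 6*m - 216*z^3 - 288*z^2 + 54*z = 4*m^3 + m^2*(48 - 14*z) + m*(-174*z^2 + 56*z + 128) - 216*z^3 - 24*z^2 + 192*z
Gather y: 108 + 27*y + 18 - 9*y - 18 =18*y + 108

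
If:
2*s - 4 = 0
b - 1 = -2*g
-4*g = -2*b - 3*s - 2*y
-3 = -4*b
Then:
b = 3/4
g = 1/8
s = 2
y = -7/2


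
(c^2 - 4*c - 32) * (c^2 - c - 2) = c^4 - 5*c^3 - 30*c^2 + 40*c + 64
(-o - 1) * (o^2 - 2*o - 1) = -o^3 + o^2 + 3*o + 1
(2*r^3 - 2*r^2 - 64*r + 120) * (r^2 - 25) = 2*r^5 - 2*r^4 - 114*r^3 + 170*r^2 + 1600*r - 3000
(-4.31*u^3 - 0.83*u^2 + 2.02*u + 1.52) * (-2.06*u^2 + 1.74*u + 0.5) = 8.8786*u^5 - 5.7896*u^4 - 7.7604*u^3 - 0.0314000000000001*u^2 + 3.6548*u + 0.76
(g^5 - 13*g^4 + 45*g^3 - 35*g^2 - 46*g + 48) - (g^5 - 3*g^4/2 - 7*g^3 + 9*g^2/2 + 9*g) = -23*g^4/2 + 52*g^3 - 79*g^2/2 - 55*g + 48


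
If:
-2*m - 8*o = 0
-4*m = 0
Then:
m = 0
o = 0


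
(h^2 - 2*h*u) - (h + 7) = h^2 - 2*h*u - h - 7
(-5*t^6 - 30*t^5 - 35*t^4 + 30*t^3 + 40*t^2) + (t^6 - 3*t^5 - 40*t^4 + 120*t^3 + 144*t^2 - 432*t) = -4*t^6 - 33*t^5 - 75*t^4 + 150*t^3 + 184*t^2 - 432*t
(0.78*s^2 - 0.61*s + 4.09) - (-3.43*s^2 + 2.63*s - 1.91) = 4.21*s^2 - 3.24*s + 6.0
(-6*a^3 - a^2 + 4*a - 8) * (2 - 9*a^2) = 54*a^5 + 9*a^4 - 48*a^3 + 70*a^2 + 8*a - 16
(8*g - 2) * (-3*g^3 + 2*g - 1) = -24*g^4 + 6*g^3 + 16*g^2 - 12*g + 2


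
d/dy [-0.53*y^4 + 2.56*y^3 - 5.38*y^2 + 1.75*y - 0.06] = -2.12*y^3 + 7.68*y^2 - 10.76*y + 1.75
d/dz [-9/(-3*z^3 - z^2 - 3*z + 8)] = 9*(-9*z^2 - 2*z - 3)/(3*z^3 + z^2 + 3*z - 8)^2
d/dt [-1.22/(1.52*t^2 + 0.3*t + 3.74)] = (3.7088*t + 0.366)/(1.52*t^2 + 0.3*t + 3.74)^2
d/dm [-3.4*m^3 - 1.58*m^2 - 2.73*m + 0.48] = -10.2*m^2 - 3.16*m - 2.73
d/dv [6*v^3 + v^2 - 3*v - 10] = 18*v^2 + 2*v - 3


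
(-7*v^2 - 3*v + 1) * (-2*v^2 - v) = 14*v^4 + 13*v^3 + v^2 - v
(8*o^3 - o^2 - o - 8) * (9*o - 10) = 72*o^4 - 89*o^3 + o^2 - 62*o + 80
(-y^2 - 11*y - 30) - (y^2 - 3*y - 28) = -2*y^2 - 8*y - 2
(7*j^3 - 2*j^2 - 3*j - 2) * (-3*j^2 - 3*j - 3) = -21*j^5 - 15*j^4 - 6*j^3 + 21*j^2 + 15*j + 6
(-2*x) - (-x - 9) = 9 - x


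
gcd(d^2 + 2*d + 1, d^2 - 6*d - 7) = d + 1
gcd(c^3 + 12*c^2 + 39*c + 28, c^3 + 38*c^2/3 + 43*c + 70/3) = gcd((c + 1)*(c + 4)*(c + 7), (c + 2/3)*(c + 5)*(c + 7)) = c + 7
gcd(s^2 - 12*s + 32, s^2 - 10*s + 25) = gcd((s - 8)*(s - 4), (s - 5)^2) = 1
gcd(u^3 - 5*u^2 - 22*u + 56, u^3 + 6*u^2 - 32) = u^2 + 2*u - 8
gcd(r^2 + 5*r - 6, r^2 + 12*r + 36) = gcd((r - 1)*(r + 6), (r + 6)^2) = r + 6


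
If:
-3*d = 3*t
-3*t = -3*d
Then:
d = 0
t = 0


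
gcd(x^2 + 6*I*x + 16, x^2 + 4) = x - 2*I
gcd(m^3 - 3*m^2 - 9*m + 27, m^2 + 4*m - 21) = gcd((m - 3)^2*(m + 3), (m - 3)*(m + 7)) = m - 3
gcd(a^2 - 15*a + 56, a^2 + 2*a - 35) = 1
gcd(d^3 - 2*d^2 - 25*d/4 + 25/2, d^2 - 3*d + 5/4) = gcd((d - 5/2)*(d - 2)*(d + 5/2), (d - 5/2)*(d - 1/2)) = d - 5/2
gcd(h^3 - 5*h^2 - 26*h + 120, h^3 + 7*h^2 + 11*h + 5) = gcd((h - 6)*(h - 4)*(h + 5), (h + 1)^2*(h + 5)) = h + 5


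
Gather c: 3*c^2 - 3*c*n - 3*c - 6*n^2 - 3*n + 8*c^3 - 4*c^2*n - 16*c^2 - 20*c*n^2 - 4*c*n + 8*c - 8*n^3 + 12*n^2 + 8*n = 8*c^3 + c^2*(-4*n - 13) + c*(-20*n^2 - 7*n + 5) - 8*n^3 + 6*n^2 + 5*n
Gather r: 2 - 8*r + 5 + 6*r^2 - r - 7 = 6*r^2 - 9*r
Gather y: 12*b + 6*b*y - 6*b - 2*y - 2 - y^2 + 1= 6*b - y^2 + y*(6*b - 2) - 1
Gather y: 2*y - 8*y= -6*y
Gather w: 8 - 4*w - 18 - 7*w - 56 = -11*w - 66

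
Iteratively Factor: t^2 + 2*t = (t)*(t + 2)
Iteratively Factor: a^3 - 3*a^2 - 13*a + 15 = (a - 1)*(a^2 - 2*a - 15) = (a - 5)*(a - 1)*(a + 3)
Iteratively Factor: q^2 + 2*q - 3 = (q - 1)*(q + 3)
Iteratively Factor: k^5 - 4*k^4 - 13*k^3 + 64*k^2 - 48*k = (k - 4)*(k^4 - 13*k^2 + 12*k) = (k - 4)*(k - 3)*(k^3 + 3*k^2 - 4*k) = k*(k - 4)*(k - 3)*(k^2 + 3*k - 4) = k*(k - 4)*(k - 3)*(k - 1)*(k + 4)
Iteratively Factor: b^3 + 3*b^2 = (b + 3)*(b^2) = b*(b + 3)*(b)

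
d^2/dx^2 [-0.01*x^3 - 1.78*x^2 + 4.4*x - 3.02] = -0.06*x - 3.56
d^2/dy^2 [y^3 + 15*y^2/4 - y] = 6*y + 15/2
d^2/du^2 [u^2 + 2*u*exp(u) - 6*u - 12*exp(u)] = 2*u*exp(u) - 8*exp(u) + 2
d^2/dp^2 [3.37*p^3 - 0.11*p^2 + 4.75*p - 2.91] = 20.22*p - 0.22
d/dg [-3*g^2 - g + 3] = -6*g - 1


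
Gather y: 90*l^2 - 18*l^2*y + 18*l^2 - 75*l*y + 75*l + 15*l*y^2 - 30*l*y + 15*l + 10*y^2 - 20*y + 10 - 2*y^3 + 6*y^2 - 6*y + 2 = 108*l^2 + 90*l - 2*y^3 + y^2*(15*l + 16) + y*(-18*l^2 - 105*l - 26) + 12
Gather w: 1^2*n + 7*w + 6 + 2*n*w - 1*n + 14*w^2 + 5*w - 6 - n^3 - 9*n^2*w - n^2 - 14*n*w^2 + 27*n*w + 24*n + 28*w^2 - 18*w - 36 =-n^3 - n^2 + 24*n + w^2*(42 - 14*n) + w*(-9*n^2 + 29*n - 6) - 36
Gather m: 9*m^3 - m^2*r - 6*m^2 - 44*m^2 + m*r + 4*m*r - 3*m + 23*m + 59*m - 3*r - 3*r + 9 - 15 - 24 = 9*m^3 + m^2*(-r - 50) + m*(5*r + 79) - 6*r - 30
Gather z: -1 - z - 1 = -z - 2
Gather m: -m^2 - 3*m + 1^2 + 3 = -m^2 - 3*m + 4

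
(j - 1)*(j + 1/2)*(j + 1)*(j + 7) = j^4 + 15*j^3/2 + 5*j^2/2 - 15*j/2 - 7/2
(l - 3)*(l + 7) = l^2 + 4*l - 21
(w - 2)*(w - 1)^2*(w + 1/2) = w^4 - 7*w^3/2 + 3*w^2 + w/2 - 1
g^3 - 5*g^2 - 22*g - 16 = (g - 8)*(g + 1)*(g + 2)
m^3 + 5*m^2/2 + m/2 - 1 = (m - 1/2)*(m + 1)*(m + 2)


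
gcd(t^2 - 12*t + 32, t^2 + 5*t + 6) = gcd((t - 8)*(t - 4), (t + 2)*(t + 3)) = 1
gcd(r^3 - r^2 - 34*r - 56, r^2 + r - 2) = r + 2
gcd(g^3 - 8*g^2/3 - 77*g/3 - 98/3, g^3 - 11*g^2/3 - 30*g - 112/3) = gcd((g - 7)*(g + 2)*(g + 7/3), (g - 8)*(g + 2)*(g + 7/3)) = g^2 + 13*g/3 + 14/3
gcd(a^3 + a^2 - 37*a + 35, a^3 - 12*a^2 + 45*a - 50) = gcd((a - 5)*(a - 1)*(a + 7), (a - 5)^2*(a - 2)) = a - 5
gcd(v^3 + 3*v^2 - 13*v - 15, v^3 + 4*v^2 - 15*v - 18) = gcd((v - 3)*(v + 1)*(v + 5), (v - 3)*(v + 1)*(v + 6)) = v^2 - 2*v - 3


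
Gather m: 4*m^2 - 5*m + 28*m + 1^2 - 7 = 4*m^2 + 23*m - 6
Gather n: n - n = 0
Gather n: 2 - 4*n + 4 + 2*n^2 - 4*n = 2*n^2 - 8*n + 6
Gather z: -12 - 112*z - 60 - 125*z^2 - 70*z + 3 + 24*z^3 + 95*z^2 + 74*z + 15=24*z^3 - 30*z^2 - 108*z - 54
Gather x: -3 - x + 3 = -x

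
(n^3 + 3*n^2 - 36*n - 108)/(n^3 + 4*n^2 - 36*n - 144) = (n + 3)/(n + 4)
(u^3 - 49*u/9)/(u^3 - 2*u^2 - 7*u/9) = (3*u + 7)/(3*u + 1)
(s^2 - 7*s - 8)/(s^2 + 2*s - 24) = (s^2 - 7*s - 8)/(s^2 + 2*s - 24)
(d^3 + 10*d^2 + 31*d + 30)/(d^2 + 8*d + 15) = d + 2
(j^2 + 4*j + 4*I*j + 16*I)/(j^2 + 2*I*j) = (j^2 + 4*j*(1 + I) + 16*I)/(j*(j + 2*I))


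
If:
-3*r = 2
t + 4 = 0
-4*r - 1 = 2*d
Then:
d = 5/6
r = -2/3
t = -4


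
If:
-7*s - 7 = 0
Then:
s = -1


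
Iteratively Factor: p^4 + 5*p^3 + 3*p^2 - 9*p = (p + 3)*(p^3 + 2*p^2 - 3*p) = (p + 3)^2*(p^2 - p) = (p - 1)*(p + 3)^2*(p)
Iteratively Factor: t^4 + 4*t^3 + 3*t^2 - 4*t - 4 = (t - 1)*(t^3 + 5*t^2 + 8*t + 4) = (t - 1)*(t + 2)*(t^2 + 3*t + 2) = (t - 1)*(t + 1)*(t + 2)*(t + 2)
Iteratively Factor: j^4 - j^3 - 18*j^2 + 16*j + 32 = (j + 4)*(j^3 - 5*j^2 + 2*j + 8) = (j - 2)*(j + 4)*(j^2 - 3*j - 4) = (j - 2)*(j + 1)*(j + 4)*(j - 4)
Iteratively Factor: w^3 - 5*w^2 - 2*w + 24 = (w - 4)*(w^2 - w - 6) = (w - 4)*(w - 3)*(w + 2)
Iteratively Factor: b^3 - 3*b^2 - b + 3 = (b - 3)*(b^2 - 1) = (b - 3)*(b + 1)*(b - 1)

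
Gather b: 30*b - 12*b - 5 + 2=18*b - 3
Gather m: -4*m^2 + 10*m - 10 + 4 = -4*m^2 + 10*m - 6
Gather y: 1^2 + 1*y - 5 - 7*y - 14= -6*y - 18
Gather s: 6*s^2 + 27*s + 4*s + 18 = 6*s^2 + 31*s + 18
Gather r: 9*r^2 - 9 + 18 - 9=9*r^2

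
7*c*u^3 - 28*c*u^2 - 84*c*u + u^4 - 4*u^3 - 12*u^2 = u*(7*c + u)*(u - 6)*(u + 2)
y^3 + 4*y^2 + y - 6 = (y - 1)*(y + 2)*(y + 3)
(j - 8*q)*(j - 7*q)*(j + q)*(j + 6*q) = j^4 - 8*j^3*q - 43*j^2*q^2 + 302*j*q^3 + 336*q^4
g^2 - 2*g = g*(g - 2)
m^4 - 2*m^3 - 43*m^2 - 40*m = m*(m - 8)*(m + 1)*(m + 5)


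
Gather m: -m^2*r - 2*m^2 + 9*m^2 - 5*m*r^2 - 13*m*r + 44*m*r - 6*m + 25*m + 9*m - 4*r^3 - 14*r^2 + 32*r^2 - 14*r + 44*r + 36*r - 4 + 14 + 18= m^2*(7 - r) + m*(-5*r^2 + 31*r + 28) - 4*r^3 + 18*r^2 + 66*r + 28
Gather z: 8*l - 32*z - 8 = 8*l - 32*z - 8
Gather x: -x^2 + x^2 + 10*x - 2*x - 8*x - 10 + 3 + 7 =0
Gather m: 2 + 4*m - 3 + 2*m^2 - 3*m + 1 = 2*m^2 + m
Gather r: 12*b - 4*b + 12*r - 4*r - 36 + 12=8*b + 8*r - 24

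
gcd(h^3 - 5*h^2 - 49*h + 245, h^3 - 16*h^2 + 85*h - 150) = h - 5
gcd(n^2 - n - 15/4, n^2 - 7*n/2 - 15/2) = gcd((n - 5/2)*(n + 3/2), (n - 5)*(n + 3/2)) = n + 3/2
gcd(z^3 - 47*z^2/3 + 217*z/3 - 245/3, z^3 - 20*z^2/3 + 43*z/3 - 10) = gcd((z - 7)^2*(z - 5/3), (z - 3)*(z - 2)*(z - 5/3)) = z - 5/3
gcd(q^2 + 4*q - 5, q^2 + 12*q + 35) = q + 5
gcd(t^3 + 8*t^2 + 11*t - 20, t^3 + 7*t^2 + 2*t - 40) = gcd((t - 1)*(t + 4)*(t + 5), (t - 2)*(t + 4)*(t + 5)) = t^2 + 9*t + 20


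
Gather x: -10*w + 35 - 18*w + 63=98 - 28*w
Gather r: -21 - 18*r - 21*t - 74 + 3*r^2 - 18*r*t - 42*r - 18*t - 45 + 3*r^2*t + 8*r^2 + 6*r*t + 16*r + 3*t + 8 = r^2*(3*t + 11) + r*(-12*t - 44) - 36*t - 132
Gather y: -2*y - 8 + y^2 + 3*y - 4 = y^2 + y - 12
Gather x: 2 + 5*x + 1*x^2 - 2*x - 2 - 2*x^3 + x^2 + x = -2*x^3 + 2*x^2 + 4*x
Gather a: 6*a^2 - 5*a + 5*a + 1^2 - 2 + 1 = 6*a^2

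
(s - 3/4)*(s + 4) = s^2 + 13*s/4 - 3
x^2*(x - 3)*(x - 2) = x^4 - 5*x^3 + 6*x^2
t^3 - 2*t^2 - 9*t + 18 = (t - 3)*(t - 2)*(t + 3)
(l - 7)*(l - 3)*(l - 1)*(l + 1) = l^4 - 10*l^3 + 20*l^2 + 10*l - 21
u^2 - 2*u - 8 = (u - 4)*(u + 2)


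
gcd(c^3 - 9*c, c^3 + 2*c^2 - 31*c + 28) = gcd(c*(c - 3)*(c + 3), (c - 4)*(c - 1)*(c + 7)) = 1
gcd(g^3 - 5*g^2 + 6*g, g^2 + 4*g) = g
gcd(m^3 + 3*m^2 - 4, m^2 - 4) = m + 2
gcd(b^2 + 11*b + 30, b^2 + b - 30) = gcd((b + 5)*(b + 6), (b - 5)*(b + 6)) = b + 6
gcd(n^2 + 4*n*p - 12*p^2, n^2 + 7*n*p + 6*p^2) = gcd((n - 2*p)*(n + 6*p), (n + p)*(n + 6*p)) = n + 6*p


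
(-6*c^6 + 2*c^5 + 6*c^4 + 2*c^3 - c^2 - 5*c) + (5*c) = -6*c^6 + 2*c^5 + 6*c^4 + 2*c^3 - c^2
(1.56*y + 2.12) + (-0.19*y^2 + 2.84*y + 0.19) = -0.19*y^2 + 4.4*y + 2.31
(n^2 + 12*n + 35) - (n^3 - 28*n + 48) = -n^3 + n^2 + 40*n - 13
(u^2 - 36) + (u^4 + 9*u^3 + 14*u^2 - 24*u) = u^4 + 9*u^3 + 15*u^2 - 24*u - 36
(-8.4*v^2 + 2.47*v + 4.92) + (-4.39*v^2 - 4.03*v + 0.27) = -12.79*v^2 - 1.56*v + 5.19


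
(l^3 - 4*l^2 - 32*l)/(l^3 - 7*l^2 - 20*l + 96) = l/(l - 3)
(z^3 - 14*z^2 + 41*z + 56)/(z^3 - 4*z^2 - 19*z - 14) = (z - 8)/(z + 2)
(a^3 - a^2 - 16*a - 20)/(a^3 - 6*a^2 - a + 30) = (a + 2)/(a - 3)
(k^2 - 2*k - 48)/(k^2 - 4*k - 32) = (k + 6)/(k + 4)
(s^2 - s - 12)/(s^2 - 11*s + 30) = (s^2 - s - 12)/(s^2 - 11*s + 30)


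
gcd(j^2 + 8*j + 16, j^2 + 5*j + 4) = j + 4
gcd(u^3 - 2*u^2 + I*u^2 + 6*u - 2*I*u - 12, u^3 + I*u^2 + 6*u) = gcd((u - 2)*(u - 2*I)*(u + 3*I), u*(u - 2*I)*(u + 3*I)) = u^2 + I*u + 6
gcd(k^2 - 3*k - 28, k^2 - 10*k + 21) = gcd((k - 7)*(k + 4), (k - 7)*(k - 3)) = k - 7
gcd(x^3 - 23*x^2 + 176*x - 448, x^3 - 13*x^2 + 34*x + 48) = x - 8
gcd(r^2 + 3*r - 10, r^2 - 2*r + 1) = 1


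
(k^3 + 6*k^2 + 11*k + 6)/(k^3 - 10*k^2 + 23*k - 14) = (k^3 + 6*k^2 + 11*k + 6)/(k^3 - 10*k^2 + 23*k - 14)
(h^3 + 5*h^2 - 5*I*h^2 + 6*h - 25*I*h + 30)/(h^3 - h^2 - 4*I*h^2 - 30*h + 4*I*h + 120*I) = (h^2 - 5*I*h + 6)/(h^2 + h*(-6 - 4*I) + 24*I)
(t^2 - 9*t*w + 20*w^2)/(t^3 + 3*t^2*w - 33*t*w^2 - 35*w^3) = (t - 4*w)/(t^2 + 8*t*w + 7*w^2)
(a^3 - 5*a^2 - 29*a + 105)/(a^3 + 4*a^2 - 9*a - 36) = (a^2 - 2*a - 35)/(a^2 + 7*a + 12)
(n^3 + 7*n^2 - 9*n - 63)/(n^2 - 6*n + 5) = (n^3 + 7*n^2 - 9*n - 63)/(n^2 - 6*n + 5)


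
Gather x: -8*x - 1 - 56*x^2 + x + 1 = -56*x^2 - 7*x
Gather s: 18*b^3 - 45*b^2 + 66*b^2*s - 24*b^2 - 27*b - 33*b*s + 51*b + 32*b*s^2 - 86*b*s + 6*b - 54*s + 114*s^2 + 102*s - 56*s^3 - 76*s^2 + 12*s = 18*b^3 - 69*b^2 + 30*b - 56*s^3 + s^2*(32*b + 38) + s*(66*b^2 - 119*b + 60)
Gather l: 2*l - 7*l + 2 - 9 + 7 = -5*l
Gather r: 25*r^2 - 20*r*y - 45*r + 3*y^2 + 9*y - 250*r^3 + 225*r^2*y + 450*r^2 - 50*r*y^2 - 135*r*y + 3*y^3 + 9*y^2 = -250*r^3 + r^2*(225*y + 475) + r*(-50*y^2 - 155*y - 45) + 3*y^3 + 12*y^2 + 9*y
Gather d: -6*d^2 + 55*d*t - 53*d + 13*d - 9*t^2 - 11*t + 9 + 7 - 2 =-6*d^2 + d*(55*t - 40) - 9*t^2 - 11*t + 14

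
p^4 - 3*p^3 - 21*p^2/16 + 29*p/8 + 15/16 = (p - 3)*(p - 5/4)*(p + 1/4)*(p + 1)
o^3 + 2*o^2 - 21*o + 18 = (o - 3)*(o - 1)*(o + 6)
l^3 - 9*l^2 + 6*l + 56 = (l - 7)*(l - 4)*(l + 2)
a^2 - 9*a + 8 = (a - 8)*(a - 1)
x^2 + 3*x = x*(x + 3)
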